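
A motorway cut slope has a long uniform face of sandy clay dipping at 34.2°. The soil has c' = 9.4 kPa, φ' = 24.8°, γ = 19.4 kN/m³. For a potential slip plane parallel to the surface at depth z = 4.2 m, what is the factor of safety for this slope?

For an infinite slope with a slip plane parallel to the surface (no pore pressure): FS = [c' + γz cos²β tanφ'] / [γz sinβ cosβ].
γz = 19.4·4.2 = 81.48 kN/m²
Numerator = 9.4 + 81.48·cos²34.2°·tan24.8° = 9.4 + 81.48·0.6841·0.4621 = 35.154 kPa
Denominator = 81.48·sin34.2°·cos34.2° = 81.48·0.5621·0.8271 = 37.879 kPa
FS = 35.154 / 37.879 = 0.928

FS = 0.93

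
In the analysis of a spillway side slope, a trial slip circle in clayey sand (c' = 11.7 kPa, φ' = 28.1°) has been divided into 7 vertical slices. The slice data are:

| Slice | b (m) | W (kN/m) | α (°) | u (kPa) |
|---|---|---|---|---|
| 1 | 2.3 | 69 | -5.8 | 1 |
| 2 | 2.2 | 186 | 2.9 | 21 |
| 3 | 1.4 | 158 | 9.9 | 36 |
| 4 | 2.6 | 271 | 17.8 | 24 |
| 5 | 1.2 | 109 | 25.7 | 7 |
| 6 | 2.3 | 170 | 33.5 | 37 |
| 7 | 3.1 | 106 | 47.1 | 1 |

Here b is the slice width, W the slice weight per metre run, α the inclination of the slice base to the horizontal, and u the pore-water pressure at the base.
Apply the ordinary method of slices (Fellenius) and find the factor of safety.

Ordinary method of slices: FS = Σ[c'·Δl_i + (W_i cosα_i − u_i·Δl_i)·tanφ'] / Σ W_i sinα_i, with Δl_i = b_i / cosα_i.
Slice 1: Δl = 2.3/cos(-5.8°) = 2.312 m; N'_1 = 69·cos(-5.8°) − 1·2.312 = 66.3; c'Δl = 27.05; W sinα = -7.0
Slice 2: Δl = 2.2/cos2.9° = 2.203 m; N'_2 = 186·cos2.9° − 21·2.203 = 139.5; c'Δl = 25.77; W sinα = 9.4
Slice 3: Δl = 1.4/cos9.9° = 1.421 m; N'_3 = 158·cos9.9° − 36·1.421 = 104.5; c'Δl = 16.63; W sinα = 27.2
Slice 4: Δl = 2.6/cos17.8° = 2.731 m; N'_4 = 271·cos17.8° − 24·2.731 = 192.5; c'Δl = 31.95; W sinα = 82.8
Slice 5: Δl = 1.2/cos25.7° = 1.332 m; N'_5 = 109·cos25.7° − 7·1.332 = 88.9; c'Δl = 15.58; W sinα = 47.3
Slice 6: Δl = 2.3/cos33.5° = 2.758 m; N'_6 = 170·cos33.5° − 37·2.758 = 39.7; c'Δl = 32.27; W sinα = 93.8
Slice 7: Δl = 3.1/cos47.1° = 4.554 m; N'_7 = 106·cos47.1° − 1·4.554 = 67.6; c'Δl = 53.28; W sinα = 77.6
Σc'Δl = 202.5 kN/m; ΣN' = 699.0 kN/m; ΣW sinα = 331.2 kN/m
Resisting = 202.5 + 699.0·tan28.1° = 202.5 + 373.2 = 575.8 kN/m
FS = 575.8 / 331.2 = 1.738

FS = 1.74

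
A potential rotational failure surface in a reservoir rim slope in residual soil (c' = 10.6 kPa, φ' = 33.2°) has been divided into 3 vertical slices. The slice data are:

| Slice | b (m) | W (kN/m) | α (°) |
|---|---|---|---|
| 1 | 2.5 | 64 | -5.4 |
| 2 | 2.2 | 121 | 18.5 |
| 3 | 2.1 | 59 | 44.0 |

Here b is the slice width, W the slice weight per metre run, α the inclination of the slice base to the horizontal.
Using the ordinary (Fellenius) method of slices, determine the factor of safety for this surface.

Ordinary method of slices: FS = Σ[c'·Δl_i + (W_i cosα_i)·tanφ'] / Σ W_i sinα_i, with Δl_i = b_i / cosα_i.
Slice 1: Δl = 2.5/cos(-5.4°) = 2.511 m; N'_1 = 64·cos(-5.4°) = 63.7; c'Δl = 26.62; W sinα = -6.0
Slice 2: Δl = 2.2/cos18.5° = 2.320 m; N'_2 = 121·cos18.5° = 114.7; c'Δl = 24.59; W sinα = 38.4
Slice 3: Δl = 2.1/cos44.0° = 2.919 m; N'_3 = 59·cos44.0° = 42.4; c'Δl = 30.95; W sinα = 41.0
Σc'Δl = 82.2 kN/m; ΣN' = 220.9 kN/m; ΣW sinα = 73.4 kN/m
Resisting = 82.2 + 220.9·tan33.2° = 82.2 + 144.6 = 226.7 kN/m
FS = 226.7 / 73.4 = 3.091

FS = 3.09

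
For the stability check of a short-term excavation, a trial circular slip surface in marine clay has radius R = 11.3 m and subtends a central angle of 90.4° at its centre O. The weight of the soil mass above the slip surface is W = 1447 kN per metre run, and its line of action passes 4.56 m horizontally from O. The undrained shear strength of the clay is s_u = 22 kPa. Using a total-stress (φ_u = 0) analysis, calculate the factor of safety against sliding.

Taking moments about the centre O, the resisting moment is provided by the undrained shear strength acting along the arc:
Arc length L_a = R·θ = 11.3·(90.4°·π/180) = 11.3·1.5778 = 17.83 m
M_R = s_u·L_a·R = 22·17.83·11.3 = 4432.3 kN·m/m
M_D = W·d = 1447·4.56 = 6598.3 kN·m/m
FS = M_R / M_D = 4432.3 / 6598.3 = 0.672

FS = 0.67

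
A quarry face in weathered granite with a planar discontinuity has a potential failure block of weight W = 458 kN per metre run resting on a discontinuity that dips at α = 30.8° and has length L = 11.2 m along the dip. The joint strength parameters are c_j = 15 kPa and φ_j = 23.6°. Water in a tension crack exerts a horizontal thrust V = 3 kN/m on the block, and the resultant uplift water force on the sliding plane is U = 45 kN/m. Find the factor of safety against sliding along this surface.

Resolving the block weight along and normal to the plane and applying the Mohr–Coulomb strength on the joint:
N' = W cosα − U − V sinα = 458·cos30.8° − 45 − 3·sin30.8° = 346.9 kN/m
Driving force T = W sinα + V cosα = 458·sin30.8° + 3·cos30.8° = 237.1 kN/m
Resisting force R = c_j·L + N'·tanφ_j = 15·11.2 + 346.9·tan23.6° = 168.0 + 151.5 = 319.5 kN/m
FS = R / T = 319.5 / 237.1 = 1.348

FS = 1.35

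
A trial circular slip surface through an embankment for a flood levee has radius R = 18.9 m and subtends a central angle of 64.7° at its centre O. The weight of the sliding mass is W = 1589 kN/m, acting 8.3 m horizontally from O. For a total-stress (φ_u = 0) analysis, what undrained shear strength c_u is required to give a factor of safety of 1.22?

FS = c_u·L_a·R / (W·d), so c_u = FS·W·d / (L_a·R).
Arc length L_a = R·θ = 18.9·(64.7°·π/180) = 18.9·1.1292 = 21.34 m
c_u = 1.22·1589·8.3 / (21.34·18.9) = 16090.2 / 403.37 = 39.89 kPa

c_u = 39.9 kPa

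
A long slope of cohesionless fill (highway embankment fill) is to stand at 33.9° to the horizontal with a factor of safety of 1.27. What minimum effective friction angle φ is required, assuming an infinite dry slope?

FS = tanφ/tanβ ⇒ tanφ = FS · tanβ = 1.27 · tan33.9° = 0.8534
φ = arctan(0.8534) = 40.48°

φ = 40.5°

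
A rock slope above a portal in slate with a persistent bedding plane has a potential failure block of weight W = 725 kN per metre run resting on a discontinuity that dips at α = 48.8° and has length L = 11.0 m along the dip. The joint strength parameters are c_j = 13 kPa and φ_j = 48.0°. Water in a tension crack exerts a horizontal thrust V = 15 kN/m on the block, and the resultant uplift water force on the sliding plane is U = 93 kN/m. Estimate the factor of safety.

FS = 1.00

Resolving the block weight along and normal to the plane and applying the Mohr–Coulomb strength on the joint:
N' = W cosα − U − V sinα = 725·cos48.8° − 93 − 15·sin48.8° = 373.3 kN/m
Driving force T = W sinα + V cosα = 725·sin48.8° + 15·cos48.8° = 555.4 kN/m
Resisting force R = c_j·L + N'·tanφ_j = 13·11.0 + 373.3·tan48.0° = 143.0 + 414.6 = 557.6 kN/m
FS = R / T = 557.6 / 555.4 = 1.004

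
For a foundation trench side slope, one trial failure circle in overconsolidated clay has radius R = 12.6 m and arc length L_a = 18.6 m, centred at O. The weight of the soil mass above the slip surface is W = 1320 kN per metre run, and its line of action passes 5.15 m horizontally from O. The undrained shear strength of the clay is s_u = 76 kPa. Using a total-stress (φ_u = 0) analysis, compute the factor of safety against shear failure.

Taking moments about the centre O, the resisting moment is provided by the undrained shear strength acting along the arc:
M_R = s_u·L_a·R = 76·18.60·12.6 = 17811.4 kN·m/m
M_D = W·d = 1320·5.15 = 6798.0 kN·m/m
FS = M_R / M_D = 17811.4 / 6798.0 = 2.620

FS = 2.62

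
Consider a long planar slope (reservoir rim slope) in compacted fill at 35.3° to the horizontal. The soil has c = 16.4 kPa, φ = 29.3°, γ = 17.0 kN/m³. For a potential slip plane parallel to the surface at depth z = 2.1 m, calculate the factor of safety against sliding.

For an infinite slope with a slip plane parallel to the surface (no pore pressure): FS = [c + γz cos²β tanφ] / [γz sinβ cosβ].
γz = 17.0·2.1 = 35.70 kN/m²
Numerator = 16.4 + 35.70·cos²35.3°·tan29.3° = 16.4 + 35.70·0.6661·0.5612 = 29.744 kPa
Denominator = 35.70·sin35.3°·cos35.3° = 35.70·0.5779·0.8161 = 16.837 kPa
FS = 29.744 / 16.837 = 1.767

FS = 1.77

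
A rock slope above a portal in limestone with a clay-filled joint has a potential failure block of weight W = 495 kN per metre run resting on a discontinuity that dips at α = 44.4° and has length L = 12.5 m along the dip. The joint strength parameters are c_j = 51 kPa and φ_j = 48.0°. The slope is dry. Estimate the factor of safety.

FS = 2.97

Resolving the block weight along and normal to the plane and applying the Mohr–Coulomb strength on the joint:
N' = W cosα = 495·cos44.4° = 353.7 kN/m
Driving force T = W sinα = 495·sin44.4° = 346.3 kN/m
Resisting force R = c_j·L + N'·tanφ_j = 51·12.5 + 353.7·tan48.0° = 637.5 + 392.8 = 1030.3 kN/m
FS = R / T = 1030.3 / 346.3 = 2.975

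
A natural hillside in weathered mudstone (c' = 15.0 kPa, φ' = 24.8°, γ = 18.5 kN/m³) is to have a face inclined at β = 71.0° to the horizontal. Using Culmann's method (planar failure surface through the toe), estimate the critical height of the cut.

Culmann's analysis gives the critical failure plane at α_cr = (β + φ')/2 = (71.0 + 24.8)/2 = 47.9°, and the critical height
H_c = (4c'/γ) · sinβ cosφ' / [1 − cos(β − φ')]
    = (4·15.0/18.5) · sin71.0°·cos24.8° / [1 − cos(46.2°)]
    = 3.243 · 0.9455·0.9078 / [1 − 0.6921]
    = 3.243 · 0.8583 / 0.3079
    = 9.04 m

H_c = 9.04 m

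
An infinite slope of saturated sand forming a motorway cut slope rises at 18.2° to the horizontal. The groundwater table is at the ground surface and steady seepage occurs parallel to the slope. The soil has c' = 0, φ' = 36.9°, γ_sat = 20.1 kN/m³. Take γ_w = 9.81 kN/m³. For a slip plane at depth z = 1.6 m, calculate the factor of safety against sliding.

With seepage parallel to the slope and the water table at the surface, the effective normal stress on the slip plane uses the buoyant unit weight γ' = γ_sat − γ_w while the driving shear stress uses γ_sat:
FS = [c' + γ' z cos²β tanφ'] / [γ_sat z sinβ cosβ]
(For c' = 0 this reduces to FS = (γ'/γ_sat)·tanφ'/tanβ.)
γ' = 20.1 − 9.81 = 10.29 kN/m³
Numerator = 0.0 + 10.29·1.6·cos²18.2°·tan36.9° = 0.0 + 10.29·1.6·0.9024·0.7508 = 11.156 kPa
Denominator = 20.1·1.6·sin18.2°·cos18.2° = 20.1·1.6·0.3123·0.9500 = 9.542 kPa
FS = 11.156 / 9.542 = 1.169

FS = 1.17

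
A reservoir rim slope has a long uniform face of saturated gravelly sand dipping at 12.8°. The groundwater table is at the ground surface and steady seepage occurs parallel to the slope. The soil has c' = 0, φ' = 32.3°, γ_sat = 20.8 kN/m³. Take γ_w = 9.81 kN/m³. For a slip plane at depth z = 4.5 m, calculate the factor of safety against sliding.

FS = 1.47

With seepage parallel to the slope and the water table at the surface, the effective normal stress on the slip plane uses the buoyant unit weight γ' = γ_sat − γ_w while the driving shear stress uses γ_sat:
FS = [c' + γ' z cos²β tanφ'] / [γ_sat z sinβ cosβ]
(For c' = 0 this reduces to FS = (γ'/γ_sat)·tanφ'/tanβ.)
γ' = 20.8 − 9.81 = 10.99 kN/m³
Numerator = 0.0 + 10.99·4.5·cos²12.8°·tan32.3° = 0.0 + 10.99·4.5·0.9509·0.6322 = 29.730 kPa
Denominator = 20.8·4.5·sin12.8°·cos12.8° = 20.8·4.5·0.2215·0.9751 = 20.222 kPa
FS = 29.730 / 20.222 = 1.470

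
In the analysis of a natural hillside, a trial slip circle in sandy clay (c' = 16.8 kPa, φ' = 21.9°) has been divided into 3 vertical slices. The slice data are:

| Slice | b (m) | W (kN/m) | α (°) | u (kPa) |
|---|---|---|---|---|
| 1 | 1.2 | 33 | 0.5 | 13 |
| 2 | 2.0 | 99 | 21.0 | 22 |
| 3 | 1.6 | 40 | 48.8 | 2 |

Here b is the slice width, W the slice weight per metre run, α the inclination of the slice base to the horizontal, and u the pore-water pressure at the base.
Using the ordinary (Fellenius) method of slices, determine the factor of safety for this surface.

FS = 1.99

Ordinary method of slices: FS = Σ[c'·Δl_i + (W_i cosα_i − u_i·Δl_i)·tanφ'] / Σ W_i sinα_i, with Δl_i = b_i / cosα_i.
Slice 1: Δl = 1.2/cos0.5° = 1.200 m; N'_1 = 33·cos0.5° − 13·1.200 = 17.4; c'Δl = 20.16; W sinα = 0.3
Slice 2: Δl = 2.0/cos21.0° = 2.142 m; N'_2 = 99·cos21.0° − 22·2.142 = 45.3; c'Δl = 35.99; W sinα = 35.5
Slice 3: Δl = 1.6/cos48.8° = 2.429 m; N'_3 = 40·cos48.8° − 2·2.429 = 21.5; c'Δl = 40.81; W sinα = 30.1
Σc'Δl = 97.0 kN/m; ΣN' = 84.2 kN/m; ΣW sinα = 65.9 kN/m
Resisting = 97.0 + 84.2·tan21.9° = 97.0 + 33.8 = 130.8 kN/m
FS = 130.8 / 65.9 = 1.986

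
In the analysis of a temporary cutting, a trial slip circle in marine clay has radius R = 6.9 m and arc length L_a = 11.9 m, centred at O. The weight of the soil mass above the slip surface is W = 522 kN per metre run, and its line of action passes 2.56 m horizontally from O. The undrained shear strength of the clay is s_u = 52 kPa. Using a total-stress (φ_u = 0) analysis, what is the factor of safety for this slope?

FS = 3.20

Taking moments about the centre O, the resisting moment is provided by the undrained shear strength acting along the arc:
M_R = s_u·L_a·R = 52·11.90·6.9 = 4269.7 kN·m/m
M_D = W·d = 522·2.56 = 1336.3 kN·m/m
FS = M_R / M_D = 4269.7 / 1336.3 = 3.195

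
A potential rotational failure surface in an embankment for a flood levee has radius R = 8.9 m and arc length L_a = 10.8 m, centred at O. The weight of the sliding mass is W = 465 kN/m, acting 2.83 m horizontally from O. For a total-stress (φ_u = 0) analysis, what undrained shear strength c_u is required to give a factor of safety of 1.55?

c_u = 21.2 kPa

FS = c_u·L_a·R / (W·d), so c_u = FS·W·d / (L_a·R).
c_u = 1.55·465·2.83 / (10.80·8.9) = 2039.7 / 96.12 = 21.22 kPa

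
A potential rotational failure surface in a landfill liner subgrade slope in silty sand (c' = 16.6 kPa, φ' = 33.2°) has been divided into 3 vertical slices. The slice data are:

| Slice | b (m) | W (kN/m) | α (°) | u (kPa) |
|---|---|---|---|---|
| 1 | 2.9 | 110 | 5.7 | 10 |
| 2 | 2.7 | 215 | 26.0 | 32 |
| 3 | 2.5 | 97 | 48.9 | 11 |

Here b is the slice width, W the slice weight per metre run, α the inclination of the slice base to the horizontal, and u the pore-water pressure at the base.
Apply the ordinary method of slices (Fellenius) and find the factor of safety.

FS = 1.64

Ordinary method of slices: FS = Σ[c'·Δl_i + (W_i cosα_i − u_i·Δl_i)·tanφ'] / Σ W_i sinα_i, with Δl_i = b_i / cosα_i.
Slice 1: Δl = 2.9/cos5.7° = 2.914 m; N'_1 = 110·cos5.7° − 10·2.914 = 80.3; c'Δl = 48.38; W sinα = 10.9
Slice 2: Δl = 2.7/cos26.0° = 3.004 m; N'_2 = 215·cos26.0° − 32·3.004 = 97.1; c'Δl = 49.87; W sinα = 94.2
Slice 3: Δl = 2.5/cos48.9° = 3.803 m; N'_3 = 97·cos48.9° − 11·3.803 = 21.9; c'Δl = 63.13; W sinα = 73.1
Σc'Δl = 161.4 kN/m; ΣN' = 199.4 kN/m; ΣW sinα = 178.3 kN/m
Resisting = 161.4 + 199.4·tan33.2° = 161.4 + 130.5 = 291.8 kN/m
FS = 291.8 / 178.3 = 1.637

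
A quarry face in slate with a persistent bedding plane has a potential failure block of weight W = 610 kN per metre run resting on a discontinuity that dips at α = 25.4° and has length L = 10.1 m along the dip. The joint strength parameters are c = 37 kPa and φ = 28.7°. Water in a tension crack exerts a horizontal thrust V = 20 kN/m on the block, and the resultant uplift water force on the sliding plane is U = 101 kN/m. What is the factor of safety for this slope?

Resolving the block weight along and normal to the plane and applying the Mohr–Coulomb strength on the joint:
N' = W cosα − U − V sinα = 610·cos25.4° − 101 − 20·sin25.4° = 441.5 kN/m
Driving force T = W sinα + V cosα = 610·sin25.4° + 20·cos25.4° = 279.7 kN/m
Resisting force R = c·L + N'·tanφ = 37·10.1 + 441.5·tan28.7° = 373.7 + 241.7 = 615.4 kN/m
FS = R / T = 615.4 / 279.7 = 2.200

FS = 2.20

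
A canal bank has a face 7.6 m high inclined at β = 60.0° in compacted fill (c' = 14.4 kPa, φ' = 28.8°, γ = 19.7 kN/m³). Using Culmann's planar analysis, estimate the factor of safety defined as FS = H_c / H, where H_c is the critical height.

H_c = (4c'/γ) · sinβ cosφ' / [1 − cos(β − φ')]
    = (4·14.4/19.7) · sin60.0°·cos28.8° / [1 − cos31.2°]
    = 2.924 · 0.7589 / 0.1446 = 15.34 m
FS = H_c / H = 15.34 / 7.6 = 2.019

FS = 2.02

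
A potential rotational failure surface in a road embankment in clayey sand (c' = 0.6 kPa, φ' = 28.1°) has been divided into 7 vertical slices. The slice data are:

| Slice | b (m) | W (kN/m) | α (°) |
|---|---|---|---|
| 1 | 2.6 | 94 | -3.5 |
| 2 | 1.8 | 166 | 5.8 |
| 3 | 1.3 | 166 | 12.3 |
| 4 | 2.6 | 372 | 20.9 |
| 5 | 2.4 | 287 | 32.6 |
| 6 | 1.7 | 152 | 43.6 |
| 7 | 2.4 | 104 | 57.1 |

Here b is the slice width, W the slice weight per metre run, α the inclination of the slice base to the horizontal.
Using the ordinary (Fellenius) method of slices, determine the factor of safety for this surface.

Ordinary method of slices: FS = Σ[c'·Δl_i + (W_i cosα_i)·tanφ'] / Σ W_i sinα_i, with Δl_i = b_i / cosα_i.
Slice 1: Δl = 2.6/cos(-3.5°) = 2.605 m; N'_1 = 94·cos(-3.5°) = 93.8; c'Δl = 1.56; W sinα = -5.7
Slice 2: Δl = 1.8/cos5.8° = 1.809 m; N'_2 = 166·cos5.8° = 165.2; c'Δl = 1.09; W sinα = 16.8
Slice 3: Δl = 1.3/cos12.3° = 1.331 m; N'_3 = 166·cos12.3° = 162.2; c'Δl = 0.80; W sinα = 35.4
Slice 4: Δl = 2.6/cos20.9° = 2.783 m; N'_4 = 372·cos20.9° = 347.5; c'Δl = 1.67; W sinα = 132.7
Slice 5: Δl = 2.4/cos32.6° = 2.849 m; N'_5 = 287·cos32.6° = 241.8; c'Δl = 1.71; W sinα = 154.6
Slice 6: Δl = 1.7/cos43.6° = 2.348 m; N'_6 = 152·cos43.6° = 110.1; c'Δl = 1.41; W sinα = 104.8
Slice 7: Δl = 2.4/cos57.1° = 4.418 m; N'_7 = 104·cos57.1° = 56.5; c'Δl = 2.65; W sinα = 87.3
Σc'Δl = 10.9 kN/m; ΣN' = 1177.0 kN/m; ΣW sinα = 525.9 kN/m
Resisting = 10.9 + 1177.0·tan28.1° = 10.9 + 628.5 = 639.4 kN/m
FS = 639.4 / 525.9 = 1.216

FS = 1.22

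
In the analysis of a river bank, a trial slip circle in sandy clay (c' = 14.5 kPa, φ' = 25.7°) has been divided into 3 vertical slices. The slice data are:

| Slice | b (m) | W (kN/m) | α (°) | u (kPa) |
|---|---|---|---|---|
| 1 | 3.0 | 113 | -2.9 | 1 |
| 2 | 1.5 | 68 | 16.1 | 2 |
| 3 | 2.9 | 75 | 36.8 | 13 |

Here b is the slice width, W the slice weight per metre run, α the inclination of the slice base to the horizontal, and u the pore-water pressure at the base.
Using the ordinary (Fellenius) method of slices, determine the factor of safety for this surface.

FS = 3.58

Ordinary method of slices: FS = Σ[c'·Δl_i + (W_i cosα_i − u_i·Δl_i)·tanφ'] / Σ W_i sinα_i, with Δl_i = b_i / cosα_i.
Slice 1: Δl = 3.0/cos(-2.9°) = 3.004 m; N'_1 = 113·cos(-2.9°) − 1·3.004 = 109.9; c'Δl = 43.56; W sinα = -5.7
Slice 2: Δl = 1.5/cos16.1° = 1.561 m; N'_2 = 68·cos16.1° − 2·1.561 = 62.2; c'Δl = 22.64; W sinα = 18.9
Slice 3: Δl = 2.9/cos36.8° = 3.622 m; N'_3 = 75·cos36.8° − 13·3.622 = 13.0; c'Δl = 52.51; W sinα = 44.9
Σc'Δl = 118.7 kN/m; ΣN' = 185.0 kN/m; ΣW sinα = 58.1 kN/m
Resisting = 118.7 + 185.0·tan25.7° = 118.7 + 89.1 = 207.8 kN/m
FS = 207.8 / 58.1 = 3.578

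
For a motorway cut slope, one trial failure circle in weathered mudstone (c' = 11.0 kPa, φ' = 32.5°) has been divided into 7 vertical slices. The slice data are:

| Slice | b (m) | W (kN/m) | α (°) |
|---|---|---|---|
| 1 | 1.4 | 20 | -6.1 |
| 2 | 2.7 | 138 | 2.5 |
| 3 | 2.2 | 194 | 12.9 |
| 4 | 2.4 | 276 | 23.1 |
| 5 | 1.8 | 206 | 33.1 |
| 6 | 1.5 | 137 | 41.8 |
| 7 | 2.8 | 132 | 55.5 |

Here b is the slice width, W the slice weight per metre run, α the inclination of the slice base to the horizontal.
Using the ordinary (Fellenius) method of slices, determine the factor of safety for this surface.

FS = 1.72

Ordinary method of slices: FS = Σ[c'·Δl_i + (W_i cosα_i)·tanφ'] / Σ W_i sinα_i, with Δl_i = b_i / cosα_i.
Slice 1: Δl = 1.4/cos(-6.1°) = 1.408 m; N'_1 = 20·cos(-6.1°) = 19.9; c'Δl = 15.49; W sinα = -2.1
Slice 2: Δl = 2.7/cos2.5° = 2.703 m; N'_2 = 138·cos2.5° = 137.9; c'Δl = 29.73; W sinα = 6.0
Slice 3: Δl = 2.2/cos12.9° = 2.257 m; N'_3 = 194·cos12.9° = 189.1; c'Δl = 24.83; W sinα = 43.3
Slice 4: Δl = 2.4/cos23.1° = 2.609 m; N'_4 = 276·cos23.1° = 253.9; c'Δl = 28.70; W sinα = 108.3
Slice 5: Δl = 1.8/cos33.1° = 2.149 m; N'_5 = 206·cos33.1° = 172.6; c'Δl = 23.64; W sinα = 112.5
Slice 6: Δl = 1.5/cos41.8° = 2.012 m; N'_6 = 137·cos41.8° = 102.1; c'Δl = 22.13; W sinα = 91.3
Slice 7: Δl = 2.8/cos55.5° = 4.943 m; N'_7 = 132·cos55.5° = 74.8; c'Δl = 54.38; W sinα = 108.8
Σc'Δl = 198.9 kN/m; ΣN' = 950.2 kN/m; ΣW sinα = 468.1 kN/m
Resisting = 198.9 + 950.2·tan32.5° = 198.9 + 605.3 = 804.2 kN/m
FS = 804.2 / 468.1 = 1.718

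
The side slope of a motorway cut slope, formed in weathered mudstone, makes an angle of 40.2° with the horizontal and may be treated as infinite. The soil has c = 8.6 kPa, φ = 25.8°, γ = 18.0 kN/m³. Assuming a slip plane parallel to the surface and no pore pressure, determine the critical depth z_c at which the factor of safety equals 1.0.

Setting FS = 1.00 in FS = [c + γz cos²β tanφ] / [γz sinβ cosβ] and solving for z:
z = c / [γ cosβ (FS·sinβ − cosβ·tanφ)]
  = 8.6 / [18.0·cos40.2°·(1.00·sin40.2° − cos40.2°·tan25.8°)]
  = 8.6 / [18.0·0.7638·(1.00·0.6455 − 0.7638·0.4834)]
  = 8.6 / 3.7976 = 2.265 m

z_c = 2.26 m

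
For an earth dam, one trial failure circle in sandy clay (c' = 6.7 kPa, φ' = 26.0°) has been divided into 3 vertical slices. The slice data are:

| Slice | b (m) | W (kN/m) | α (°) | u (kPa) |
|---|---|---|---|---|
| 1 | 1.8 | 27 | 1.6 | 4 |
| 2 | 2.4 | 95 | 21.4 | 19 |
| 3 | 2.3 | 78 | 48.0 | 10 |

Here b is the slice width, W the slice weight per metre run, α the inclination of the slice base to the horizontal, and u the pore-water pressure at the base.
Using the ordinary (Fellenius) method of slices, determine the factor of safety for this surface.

Ordinary method of slices: FS = Σ[c'·Δl_i + (W_i cosα_i − u_i·Δl_i)·tanφ'] / Σ W_i sinα_i, with Δl_i = b_i / cosα_i.
Slice 1: Δl = 1.8/cos1.6° = 1.801 m; N'_1 = 27·cos1.6° − 4·1.801 = 19.8; c'Δl = 12.06; W sinα = 0.8
Slice 2: Δl = 2.4/cos21.4° = 2.578 m; N'_2 = 95·cos21.4° − 19·2.578 = 39.5; c'Δl = 17.27; W sinα = 34.7
Slice 3: Δl = 2.3/cos48.0° = 3.437 m; N'_3 = 78·cos48.0° − 10·3.437 = 17.8; c'Δl = 23.03; W sinα = 58.0
Σc'Δl = 52.4 kN/m; ΣN' = 77.1 kN/m; ΣW sinα = 93.4 kN/m
Resisting = 52.4 + 77.1·tan26.0° = 52.4 + 37.6 = 90.0 kN/m
FS = 90.0 / 93.4 = 0.963

FS = 0.96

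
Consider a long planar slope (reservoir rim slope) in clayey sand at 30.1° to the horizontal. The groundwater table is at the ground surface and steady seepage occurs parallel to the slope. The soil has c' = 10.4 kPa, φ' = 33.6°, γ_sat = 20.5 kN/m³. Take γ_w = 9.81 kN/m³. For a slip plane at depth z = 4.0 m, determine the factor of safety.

With seepage parallel to the slope and the water table at the surface, the effective normal stress on the slip plane uses the buoyant unit weight γ' = γ_sat − γ_w while the driving shear stress uses γ_sat:
FS = [c' + γ' z cos²β tanφ'] / [γ_sat z sinβ cosβ]
γ' = 20.5 − 9.81 = 10.69 kN/m³
Numerator = 10.4 + 10.69·4.0·cos²30.1°·tan33.6° = 10.4 + 10.69·4.0·0.7485·0.6644 = 31.664 kPa
Denominator = 20.5·4.0·sin30.1°·cos30.1° = 20.5·4.0·0.5015·0.8652 = 35.578 kPa
FS = 31.664 / 35.578 = 0.890

FS = 0.89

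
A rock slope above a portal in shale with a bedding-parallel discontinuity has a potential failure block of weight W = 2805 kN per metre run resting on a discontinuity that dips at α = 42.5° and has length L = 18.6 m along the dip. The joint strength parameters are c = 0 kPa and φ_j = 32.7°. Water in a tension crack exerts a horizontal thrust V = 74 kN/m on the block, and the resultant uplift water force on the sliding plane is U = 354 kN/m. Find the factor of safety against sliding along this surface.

Resolving the block weight along and normal to the plane and applying the Mohr–Coulomb strength on the joint:
N' = W cosα − U − V sinα = 2805·cos42.5° − 354 − 74·sin42.5° = 1664.1 kN/m
Driving force T = W sinα + V cosα = 2805·sin42.5° + 74·cos42.5° = 1949.6 kN/m
Resisting force R = c·L + N'·tanφ_j = 0·18.6 + 1664.1·tan32.7° = 0.0 + 1068.3 = 1068.3 kN/m
FS = R / T = 1068.3 / 1949.6 = 0.548

FS = 0.55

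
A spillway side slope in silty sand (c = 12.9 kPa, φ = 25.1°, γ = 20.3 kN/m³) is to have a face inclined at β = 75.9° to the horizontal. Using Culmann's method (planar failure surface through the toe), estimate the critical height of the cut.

Culmann's analysis gives the critical failure plane at α_cr = (β + φ)/2 = (75.9 + 25.1)/2 = 50.5°, and the critical height
H_c = (4c/γ) · sinβ cosφ / [1 − cos(β − φ)]
    = (4·12.9/20.3) · sin75.9°·cos25.1° / [1 − cos(50.8°)]
    = 2.542 · 0.9699·0.9056 / [1 − 0.6320]
    = 2.542 · 0.8783 / 0.3680
    = 6.07 m

H_c = 6.07 m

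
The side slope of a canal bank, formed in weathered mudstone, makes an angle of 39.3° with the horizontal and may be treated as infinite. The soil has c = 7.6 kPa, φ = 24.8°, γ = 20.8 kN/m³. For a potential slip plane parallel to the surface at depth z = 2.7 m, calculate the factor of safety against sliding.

FS = 0.84

For an infinite slope with a slip plane parallel to the surface (no pore pressure): FS = [c + γz cos²β tanφ] / [γz sinβ cosβ].
γz = 20.8·2.7 = 56.16 kN/m²
Numerator = 7.6 + 56.16·cos²39.3°·tan24.8° = 7.6 + 56.16·0.5988·0.4621 = 23.139 kPa
Denominator = 56.16·sin39.3°·cos39.3° = 56.16·0.6334·0.7738 = 27.526 kPa
FS = 23.139 / 27.526 = 0.841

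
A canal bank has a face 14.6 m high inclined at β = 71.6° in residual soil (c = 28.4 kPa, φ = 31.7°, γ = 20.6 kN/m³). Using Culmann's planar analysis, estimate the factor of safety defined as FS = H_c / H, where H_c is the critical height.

H_c = (4c/γ) · sinβ cosφ / [1 − cos(β − φ)]
    = (4·28.4/20.6) · sin71.6°·cos31.7° / [1 − cos39.9°]
    = 5.515 · 0.8073 / 0.2328 = 19.12 m
FS = H_c / H = 19.12 / 14.6 = 1.310

FS = 1.31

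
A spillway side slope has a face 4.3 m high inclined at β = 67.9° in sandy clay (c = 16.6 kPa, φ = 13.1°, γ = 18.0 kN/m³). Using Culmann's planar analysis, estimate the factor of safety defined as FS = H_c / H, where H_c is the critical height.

FS = 1.83

H_c = (4c/γ) · sinβ cosφ / [1 − cos(β − φ)]
    = (4·16.6/18.0) · sin67.9°·cos13.1° / [1 − cos54.8°]
    = 3.689 · 0.9024 / 0.4236 = 7.86 m
FS = H_c / H = 7.86 / 4.3 = 1.828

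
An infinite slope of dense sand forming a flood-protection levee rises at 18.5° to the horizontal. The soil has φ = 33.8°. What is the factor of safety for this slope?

For a dry cohesionless infinite slope the factor of safety is FS = tanφ / tanβ.
FS = tan33.8° / tan18.5° = 0.6694 / 0.3346 = 2.001

FS = 2.00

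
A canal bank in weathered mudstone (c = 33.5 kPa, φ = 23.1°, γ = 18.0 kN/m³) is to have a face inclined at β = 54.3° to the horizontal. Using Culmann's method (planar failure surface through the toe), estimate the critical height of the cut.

H_c = 38.45 m

Culmann's analysis gives the critical failure plane at α_cr = (β + φ)/2 = (54.3 + 23.1)/2 = 38.7°, and the critical height
H_c = (4c/γ) · sinβ cosφ / [1 − cos(β − φ)]
    = (4·33.5/18.0) · sin54.3°·cos23.1° / [1 − cos(31.2°)]
    = 7.444 · 0.8121·0.9198 / [1 − 0.8554]
    = 7.444 · 0.7470 / 0.1446
    = 38.45 m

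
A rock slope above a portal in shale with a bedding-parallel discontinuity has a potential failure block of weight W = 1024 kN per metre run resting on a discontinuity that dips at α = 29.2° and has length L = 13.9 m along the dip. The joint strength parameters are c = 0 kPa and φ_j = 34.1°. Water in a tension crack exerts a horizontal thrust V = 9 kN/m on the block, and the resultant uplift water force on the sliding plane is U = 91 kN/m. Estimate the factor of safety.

Resolving the block weight along and normal to the plane and applying the Mohr–Coulomb strength on the joint:
N' = W cosα − U − V sinα = 1024·cos29.2° − 91 − 9·sin29.2° = 798.5 kN/m
Driving force T = W sinα + V cosα = 1024·sin29.2° + 9·cos29.2° = 507.4 kN/m
Resisting force R = c·L + N'·tanφ_j = 0·13.9 + 798.5·tan34.1° = 0.0 + 540.6 = 540.6 kN/m
FS = R / T = 540.6 / 507.4 = 1.065

FS = 1.07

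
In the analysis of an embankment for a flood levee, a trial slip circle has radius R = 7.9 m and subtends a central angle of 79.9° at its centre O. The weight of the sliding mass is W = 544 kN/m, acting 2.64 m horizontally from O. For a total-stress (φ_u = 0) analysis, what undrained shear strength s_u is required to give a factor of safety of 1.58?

FS = s_u·L_a·R / (W·d), so s_u = FS·W·d / (L_a·R).
Arc length L_a = R·θ = 7.9·(79.9°·π/180) = 7.9·1.3945 = 11.02 m
s_u = 1.58·544·2.64 / (11.02·7.9) = 2269.1 / 87.03 = 26.07 kPa

s_u = 26.1 kPa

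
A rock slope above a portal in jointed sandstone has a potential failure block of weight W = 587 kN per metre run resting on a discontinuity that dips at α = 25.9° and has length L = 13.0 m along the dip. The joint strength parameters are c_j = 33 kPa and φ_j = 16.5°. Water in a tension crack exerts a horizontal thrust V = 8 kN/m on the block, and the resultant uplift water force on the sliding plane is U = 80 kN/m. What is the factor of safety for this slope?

Resolving the block weight along and normal to the plane and applying the Mohr–Coulomb strength on the joint:
N' = W cosα − U − V sinα = 587·cos25.9° − 80 − 8·sin25.9° = 444.5 kN/m
Driving force T = W sinα + V cosα = 587·sin25.9° + 8·cos25.9° = 263.6 kN/m
Resisting force R = c_j·L + N'·tanφ_j = 33·13.0 + 444.5·tan16.5° = 429.0 + 131.7 = 560.7 kN/m
FS = R / T = 560.7 / 263.6 = 2.127

FS = 2.13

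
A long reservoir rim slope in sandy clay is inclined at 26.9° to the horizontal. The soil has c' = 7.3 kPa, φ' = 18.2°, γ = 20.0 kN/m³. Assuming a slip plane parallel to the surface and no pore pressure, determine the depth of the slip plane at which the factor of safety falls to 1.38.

z = 1.24 m

Setting FS = 1.38 in FS = [c' + γz cos²β tanφ'] / [γz sinβ cosβ] and solving for z:
z = c' / [γ cosβ (FS·sinβ − cosβ·tanφ')]
  = 7.3 / [20.0·cos26.9°·(1.38·sin26.9° − cos26.9°·tan18.2°)]
  = 7.3 / [20.0·0.8918·(1.38·0.4524 − 0.8918·0.3288)]
  = 7.3 / 5.9064 = 1.236 m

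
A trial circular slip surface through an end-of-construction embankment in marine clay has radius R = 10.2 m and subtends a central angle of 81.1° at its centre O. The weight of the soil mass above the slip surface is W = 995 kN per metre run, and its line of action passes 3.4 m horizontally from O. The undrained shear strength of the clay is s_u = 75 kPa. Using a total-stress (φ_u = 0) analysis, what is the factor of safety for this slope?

FS = 3.26

Taking moments about the centre O, the resisting moment is provided by the undrained shear strength acting along the arc:
Arc length L_a = R·θ = 10.2·(81.1°·π/180) = 10.2·1.4155 = 14.44 m
M_R = s_u·L_a·R = 75·14.44·10.2 = 11044.9 kN·m/m
M_D = W·d = 995·3.4 = 3383.0 kN·m/m
FS = M_R / M_D = 11044.9 / 3383.0 = 3.265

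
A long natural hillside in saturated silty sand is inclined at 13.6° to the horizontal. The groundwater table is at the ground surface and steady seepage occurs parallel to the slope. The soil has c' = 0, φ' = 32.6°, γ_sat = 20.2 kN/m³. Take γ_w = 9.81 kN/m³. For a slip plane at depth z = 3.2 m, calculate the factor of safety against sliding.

With seepage parallel to the slope and the water table at the surface, the effective normal stress on the slip plane uses the buoyant unit weight γ' = γ_sat − γ_w while the driving shear stress uses γ_sat:
FS = [c' + γ' z cos²β tanφ'] / [γ_sat z sinβ cosβ]
(For c' = 0 this reduces to FS = (γ'/γ_sat)·tanφ'/tanβ.)
γ' = 20.2 − 9.81 = 10.39 kN/m³
Numerator = 0.0 + 10.39·3.2·cos²13.6°·tan32.6° = 0.0 + 10.39·3.2·0.9447·0.6395 = 20.087 kPa
Denominator = 20.2·3.2·sin13.6°·cos13.6° = 20.2·3.2·0.2351·0.9720 = 14.773 kPa
FS = 20.087 / 14.773 = 1.360

FS = 1.36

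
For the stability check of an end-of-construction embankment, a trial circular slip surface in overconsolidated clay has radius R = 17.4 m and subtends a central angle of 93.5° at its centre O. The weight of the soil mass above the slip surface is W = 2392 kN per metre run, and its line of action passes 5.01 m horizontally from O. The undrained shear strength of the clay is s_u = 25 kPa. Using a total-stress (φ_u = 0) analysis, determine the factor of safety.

FS = 1.03

Taking moments about the centre O, the resisting moment is provided by the undrained shear strength acting along the arc:
Arc length L_a = R·θ = 17.4·(93.5°·π/180) = 17.4·1.6319 = 28.39 m
M_R = s_u·L_a·R = 25·28.39·17.4 = 12351.7 kN·m/m
M_D = W·d = 2392·5.01 = 11983.9 kN·m/m
FS = M_R / M_D = 12351.7 / 11983.9 = 1.031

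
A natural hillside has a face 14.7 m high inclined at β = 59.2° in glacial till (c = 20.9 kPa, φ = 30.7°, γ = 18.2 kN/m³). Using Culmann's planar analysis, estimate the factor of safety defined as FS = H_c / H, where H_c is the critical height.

H_c = (4c/γ) · sinβ cosφ / [1 − cos(β − φ)]
    = (4·20.9/18.2) · sin59.2°·cos30.7° / [1 − cos28.5°]
    = 4.593 · 0.7386 / 0.1212 = 28.00 m
FS = H_c / H = 28.00 / 14.7 = 1.904

FS = 1.90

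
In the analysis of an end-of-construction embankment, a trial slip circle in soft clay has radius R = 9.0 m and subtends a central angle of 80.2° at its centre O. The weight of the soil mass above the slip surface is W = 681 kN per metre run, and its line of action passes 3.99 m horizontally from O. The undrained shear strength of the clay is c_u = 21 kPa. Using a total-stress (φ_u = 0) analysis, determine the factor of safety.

Taking moments about the centre O, the resisting moment is provided by the undrained shear strength acting along the arc:
Arc length L_a = R·θ = 9.0·(80.2°·π/180) = 9.0·1.3998 = 12.60 m
M_R = c_u·L_a·R = 21·12.60·9.0 = 2381.0 kN·m/m
M_D = W·d = 681·3.99 = 2717.2 kN·m/m
FS = M_R / M_D = 2381.0 / 2717.2 = 0.876

FS = 0.88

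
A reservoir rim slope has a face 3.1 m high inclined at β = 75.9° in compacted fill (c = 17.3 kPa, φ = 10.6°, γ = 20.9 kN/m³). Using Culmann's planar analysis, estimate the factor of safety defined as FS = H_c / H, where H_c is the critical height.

FS = 1.75

H_c = (4c/γ) · sinβ cosφ / [1 − cos(β − φ)]
    = (4·17.3/20.9) · sin75.9°·cos10.6° / [1 − cos65.3°]
    = 3.311 · 0.9533 / 0.5821 = 5.42 m
FS = H_c / H = 5.42 / 3.1 = 1.749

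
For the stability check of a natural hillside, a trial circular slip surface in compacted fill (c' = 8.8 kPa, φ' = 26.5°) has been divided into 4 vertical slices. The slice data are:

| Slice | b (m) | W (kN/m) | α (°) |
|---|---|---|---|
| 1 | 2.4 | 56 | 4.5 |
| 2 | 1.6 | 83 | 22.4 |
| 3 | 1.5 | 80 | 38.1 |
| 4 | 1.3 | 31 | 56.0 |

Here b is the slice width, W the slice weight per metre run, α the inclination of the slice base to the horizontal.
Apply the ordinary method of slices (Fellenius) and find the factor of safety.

Ordinary method of slices: FS = Σ[c'·Δl_i + (W_i cosα_i)·tanφ'] / Σ W_i sinα_i, with Δl_i = b_i / cosα_i.
Slice 1: Δl = 2.4/cos4.5° = 2.407 m; N'_1 = 56·cos4.5° = 55.8; c'Δl = 21.19; W sinα = 4.4
Slice 2: Δl = 1.6/cos22.4° = 1.731 m; N'_2 = 83·cos22.4° = 76.7; c'Δl = 15.23; W sinα = 31.6
Slice 3: Δl = 1.5/cos38.1° = 1.906 m; N'_3 = 80·cos38.1° = 63.0; c'Δl = 16.77; W sinα = 49.4
Slice 4: Δl = 1.3/cos56.0° = 2.325 m; N'_4 = 31·cos56.0° = 17.3; c'Δl = 20.46; W sinα = 25.7
Σc'Δl = 73.6 kN/m; ΣN' = 212.9 kN/m; ΣW sinα = 111.1 kN/m
Resisting = 73.6 + 212.9·tan26.5° = 73.6 + 106.1 = 179.8 kN/m
FS = 179.8 / 111.1 = 1.618

FS = 1.62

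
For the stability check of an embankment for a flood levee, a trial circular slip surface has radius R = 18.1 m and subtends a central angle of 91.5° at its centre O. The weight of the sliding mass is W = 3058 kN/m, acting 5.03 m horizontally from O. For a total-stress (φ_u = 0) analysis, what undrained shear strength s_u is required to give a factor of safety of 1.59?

FS = s_u·L_a·R / (W·d), so s_u = FS·W·d / (L_a·R).
Arc length L_a = R·θ = 18.1·(91.5°·π/180) = 18.1·1.5970 = 28.91 m
s_u = 1.59·3058·5.03 / (28.91·18.1) = 24457.0 / 523.19 = 46.75 kPa

s_u = 46.7 kPa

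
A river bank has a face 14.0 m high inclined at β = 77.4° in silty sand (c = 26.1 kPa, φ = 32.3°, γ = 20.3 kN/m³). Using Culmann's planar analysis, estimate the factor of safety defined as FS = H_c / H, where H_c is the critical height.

FS = 1.03

H_c = (4c/γ) · sinβ cosφ / [1 − cos(β − φ)]
    = (4·26.1/20.3) · sin77.4°·cos32.3° / [1 − cos45.1°]
    = 5.143 · 0.8249 / 0.2941 = 14.42 m
FS = H_c / H = 14.42 / 14.0 = 1.030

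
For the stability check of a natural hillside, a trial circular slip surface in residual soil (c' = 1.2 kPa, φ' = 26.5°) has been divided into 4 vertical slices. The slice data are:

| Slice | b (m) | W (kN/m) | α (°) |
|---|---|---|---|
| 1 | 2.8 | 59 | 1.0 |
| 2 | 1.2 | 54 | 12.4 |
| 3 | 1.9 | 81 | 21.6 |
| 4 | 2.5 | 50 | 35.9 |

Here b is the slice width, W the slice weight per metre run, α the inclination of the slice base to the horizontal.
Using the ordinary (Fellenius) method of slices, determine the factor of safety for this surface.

Ordinary method of slices: FS = Σ[c'·Δl_i + (W_i cosα_i)·tanφ'] / Σ W_i sinα_i, with Δl_i = b_i / cosα_i.
Slice 1: Δl = 2.8/cos1.0° = 2.800 m; N'_1 = 59·cos1.0° = 59.0; c'Δl = 3.36; W sinα = 1.0
Slice 2: Δl = 1.2/cos12.4° = 1.229 m; N'_2 = 54·cos12.4° = 52.7; c'Δl = 1.47; W sinα = 11.6
Slice 3: Δl = 1.9/cos21.6° = 2.044 m; N'_3 = 81·cos21.6° = 75.3; c'Δl = 2.45; W sinα = 29.8
Slice 4: Δl = 2.5/cos35.9° = 3.086 m; N'_4 = 50·cos35.9° = 40.5; c'Δl = 3.70; W sinα = 29.3
Σc'Δl = 11.0 kN/m; ΣN' = 227.5 kN/m; ΣW sinα = 71.8 kN/m
Resisting = 11.0 + 227.5·tan26.5° = 11.0 + 113.4 = 124.4 kN/m
FS = 124.4 / 71.8 = 1.734

FS = 1.73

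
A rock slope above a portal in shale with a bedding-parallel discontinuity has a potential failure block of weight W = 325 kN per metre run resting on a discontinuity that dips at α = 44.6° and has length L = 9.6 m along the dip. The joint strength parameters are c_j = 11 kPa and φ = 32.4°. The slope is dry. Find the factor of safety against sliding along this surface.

Resolving the block weight along and normal to the plane and applying the Mohr–Coulomb strength on the joint:
N' = W cosα = 325·cos44.6° = 231.4 kN/m
Driving force T = W sinα = 325·sin44.6° = 228.2 kN/m
Resisting force R = c_j·L + N'·tanφ = 11·9.6 + 231.4·tan32.4° = 105.6 + 146.9 = 252.5 kN/m
FS = R / T = 252.5 / 228.2 = 1.106

FS = 1.11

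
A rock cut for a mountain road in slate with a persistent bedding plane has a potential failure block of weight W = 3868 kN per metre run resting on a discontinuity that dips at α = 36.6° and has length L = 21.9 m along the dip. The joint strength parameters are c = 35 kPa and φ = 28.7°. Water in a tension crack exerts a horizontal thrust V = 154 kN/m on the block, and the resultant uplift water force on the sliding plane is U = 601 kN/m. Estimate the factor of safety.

FS = 0.86

Resolving the block weight along and normal to the plane and applying the Mohr–Coulomb strength on the joint:
N' = W cosα − U − V sinα = 3868·cos36.6° − 601 − 154·sin36.6° = 2412.5 kN/m
Driving force T = W sinα + V cosα = 3868·sin36.6° + 154·cos36.6° = 2429.8 kN/m
Resisting force R = c·L + N'·tanφ = 35·21.9 + 2412.5·tan28.7° = 766.5 + 1320.8 = 2087.3 kN/m
FS = R / T = 2087.3 / 2429.8 = 0.859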